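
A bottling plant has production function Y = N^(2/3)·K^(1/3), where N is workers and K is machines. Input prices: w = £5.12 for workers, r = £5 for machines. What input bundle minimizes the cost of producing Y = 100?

N* = 125, K* = 64

Cost minimization requires the marginal rate of technical substitution to equal the input-price ratio: MP_N/MP_K = w/r.
Here MP_N/MP_K = (2/3)·(K/N)/(1/3) = 2·(K/N). Setting this equal to 5.12/5 = 1.024 gives K = 0.512N.
Substituting into Y = 100: N^(2/3)·(0.512N)^(1/3) = 100.
Solving, N = 125 and K = 64.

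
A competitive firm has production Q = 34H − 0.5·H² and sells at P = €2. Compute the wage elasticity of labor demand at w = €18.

From P·MP_H = w with MP_H = 34 − H, labor demand is H(w) = 34 − w/2.
dH/dw = −1/(2) = -0.5.
At w = 18, H = 25, so ε = (dH/dw)·(w/H) = (-0.5)·(18/25) = -0.36.

ε = -0.36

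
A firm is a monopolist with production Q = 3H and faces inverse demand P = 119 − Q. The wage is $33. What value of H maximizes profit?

Marginal revenue from the inverse demand is MR = 119 − 2Q.
The marginal product is MP_H = 3.
A monopolist hires until marginal revenue product equals the wage: MR·MP_H = w.
(119 − 6H)·3 = 33, so H = 18.

H* = 18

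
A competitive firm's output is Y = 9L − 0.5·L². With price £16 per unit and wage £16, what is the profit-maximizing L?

The marginal product of L is MP_L = 9 − L.
A price-taking firm hires until the value of the marginal product equals the wage: P·MP_L = w, so 16·(9 − L) = 16.
Then 9 − L = 1, giving L = 8.

L* = 8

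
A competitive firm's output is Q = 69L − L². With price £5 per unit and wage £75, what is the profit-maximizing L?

The marginal product of L is MP_L = 69 − 2L.
A price-taking firm hires until the value of the marginal product equals the wage: P·MP_L = w, so 5·(69 − 2L) = 75.
Then 69 − 2L = 15, giving L = 27.

L* = 27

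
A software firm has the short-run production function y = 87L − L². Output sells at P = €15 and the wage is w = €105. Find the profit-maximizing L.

L* = 40

The marginal product of L is MP_L = 87 − 2L.
A price-taking firm hires until the value of the marginal product equals the wage: P·MP_L = w, so 15·(87 − 2L) = 105.
Then 87 − 2L = 7, giving L = 40.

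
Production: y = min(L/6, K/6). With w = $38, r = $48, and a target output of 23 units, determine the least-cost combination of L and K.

L* = 138, K* = 138

With a fixed-proportions technology, the cost-minimizing bundle uses no slack in either input: L/6 = K/6 = y.
So L = 6·23 = 138 and K = 6·23 = 138.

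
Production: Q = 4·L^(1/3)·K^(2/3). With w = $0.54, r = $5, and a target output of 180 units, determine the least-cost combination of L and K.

Cost minimization requires the marginal rate of technical substitution to equal the input-price ratio: MP_L/MP_K = w/r.
Here MP_L/MP_K = (1/3)·(K/L)/(2/3) = 0.5·(K/L). Setting this equal to 0.54/5 = 0.108 gives K = 0.216L.
Substituting into Q = 180: 4·L^(1/3)·(0.216L)^(2/3) = 180.
Solving, L = 125 and K = 27.

L* = 125, K* = 27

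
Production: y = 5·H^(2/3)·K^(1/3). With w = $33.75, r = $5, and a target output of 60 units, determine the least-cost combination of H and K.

Cost minimization requires the marginal rate of technical substitution to equal the input-price ratio: MP_H/MP_K = w/r.
Here MP_H/MP_K = (2/3)·(K/H)/(1/3) = 2·(K/H). Setting this equal to 33.75/5 = 6.75 gives K = 3.375H.
Substituting into y = 60: 5·H^(2/3)·(3.375H)^(1/3) = 60.
Solving, H = 8 and K = 27.

H* = 8, K* = 27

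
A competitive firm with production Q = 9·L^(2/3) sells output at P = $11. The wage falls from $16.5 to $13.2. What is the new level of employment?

From P·MP_L = w with MP_L = 6·L^(-1/3), the labor demand is L(w) = (66/w)^(3).
At w = 16.5: L = 64. At w = 13.2: L = 125.

L* = 125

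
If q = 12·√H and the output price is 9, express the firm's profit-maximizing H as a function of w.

H(w) = 2916/w²

MP_H = (1/2)·12·H^(-1/2) = 6·H^(-1/2).
Setting P·MP_H = w: 54·H^(-1/2) = w.
Solving for H: H^(-1/2) = w/54, so H = (54/w)^(2).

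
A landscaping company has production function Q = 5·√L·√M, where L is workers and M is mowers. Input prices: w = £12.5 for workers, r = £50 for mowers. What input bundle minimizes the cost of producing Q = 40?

Cost minimization requires the marginal rate of technical substitution to equal the input-price ratio: MP_L/MP_M = w/r.
Here MP_L/MP_M = (1/2)·(M/L)/(1/2) = (M/L). Setting this equal to 12.5/50 = 0.25 gives M = 0.25L.
Substituting into Q = 40: 5·L^(1/2)·(0.25L)^(1/2) = 40.
Solving, L = 16 and M = 4.

L* = 16, M* = 4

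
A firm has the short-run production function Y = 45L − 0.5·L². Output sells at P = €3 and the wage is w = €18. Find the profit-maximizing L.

The marginal product of L is MP_L = 45 − L.
A price-taking firm hires until the value of the marginal product equals the wage: P·MP_L = w, so 3·(45 − L) = 18.
Then 45 − L = 6, giving L = 39.

L* = 39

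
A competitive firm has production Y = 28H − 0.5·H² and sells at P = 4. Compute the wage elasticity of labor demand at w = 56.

From P·MP_H = w with MP_H = 28 − H, labor demand is H(w) = 28 − w/4.
dH/dw = −1/(4) = -0.25.
At w = 56, H = 14, so ε = (dH/dw)·(w/H) = (-0.25)·(56/14) = -1.

ε = -1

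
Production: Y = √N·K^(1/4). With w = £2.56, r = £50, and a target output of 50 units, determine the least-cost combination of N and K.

N* = 625, K* = 16

Cost minimization requires the marginal rate of technical substitution to equal the input-price ratio: MP_N/MP_K = w/r.
Here MP_N/MP_K = (1/2)·(K/N)/(1/4) = 2·(K/N). Setting this equal to 2.56/50 = 0.0512 gives K = 0.0256N.
Substituting into Y = 50: N^(1/2)·(0.0256N)^(1/4) = 50.
Solving, N = 625 and K = 16.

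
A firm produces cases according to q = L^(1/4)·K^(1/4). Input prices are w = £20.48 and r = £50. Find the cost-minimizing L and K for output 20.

L* = 625, K* = 256

Cost minimization requires the marginal rate of technical substitution to equal the input-price ratio: MP_L/MP_K = w/r.
Here MP_L/MP_K = (1/4)·(K/L)/(1/4) = (K/L). Setting this equal to 20.48/50 = 0.4096 gives K = 0.4096L.
Substituting into q = 20: L^(1/4)·(0.4096L)^(1/4) = 20.
Solving, L = 625 and K = 256.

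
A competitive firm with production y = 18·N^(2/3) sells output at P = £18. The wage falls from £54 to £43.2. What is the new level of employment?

From P·MP_N = w with MP_N = 12·N^(-1/3), the labor demand is N(w) = (216/w)^(3).
At w = 54: N = 64. At w = 43.2: N = 125.

N* = 125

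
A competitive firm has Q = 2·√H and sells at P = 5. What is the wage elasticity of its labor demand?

ε = -2

MP_H = (1/2)·2·H^(-1/2), so P·MP_H = w gives 5·H^(-1/2) = w.
Solving, H(w) = (5/w)^(2). This is a constant-elasticity form: H ∝ w^(−2), so ε = −2.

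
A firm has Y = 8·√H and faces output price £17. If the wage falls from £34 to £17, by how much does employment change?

ΔH = 12

From P·MP_H = w with MP_H = 4·H^(-1/2), the labor demand is H(w) = (68/w)^(2).
At w = 34: H = 4. At w = 17: H = 16.
ΔH = 16 − 4 = 12.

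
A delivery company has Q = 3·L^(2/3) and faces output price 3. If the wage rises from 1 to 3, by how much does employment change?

ΔL = -208

From P·MP_L = w with MP_L = 2·L^(-1/3), the labor demand is L(w) = (6/w)^(3).
At w = 1: L = 216. At w = 3: L = 8.
ΔL = 8 − 216 = -208.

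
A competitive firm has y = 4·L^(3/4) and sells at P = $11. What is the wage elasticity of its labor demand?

MP_L = (3/4)·4·L^(-1/4), so P·MP_L = w gives 33·L^(-1/4) = w.
Solving, L(w) = (33/w)^(4). This is a constant-elasticity form: L ∝ w^(−4), so ε = −4.

ε = -4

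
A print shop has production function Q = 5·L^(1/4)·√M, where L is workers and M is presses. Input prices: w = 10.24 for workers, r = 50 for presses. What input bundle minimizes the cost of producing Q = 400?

L* = 625, M* = 256

Cost minimization requires the marginal rate of technical substitution to equal the input-price ratio: MP_L/MP_M = w/r.
Here MP_L/MP_M = (1/4)·(M/L)/(1/2) = 0.5·(M/L). Setting this equal to 10.24/50 = 0.2048 gives M = 0.4096L.
Substituting into Q = 400: 5·L^(1/4)·(0.4096L)^(1/2) = 400.
Solving, L = 625 and M = 256.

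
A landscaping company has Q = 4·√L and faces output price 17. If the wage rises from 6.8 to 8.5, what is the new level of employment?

L* = 16

From P·MP_L = w with MP_L = 2·L^(-1/2), the labor demand is L(w) = (34/w)^(2).
At w = 6.8: L = 25. At w = 8.5: L = 16.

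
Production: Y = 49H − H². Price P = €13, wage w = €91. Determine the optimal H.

The marginal product of H is MP_H = 49 − 2H.
A price-taking firm hires until the value of the marginal product equals the wage: P·MP_H = w, so 13·(49 − 2H) = 91.
Then 49 − 2H = 7, giving H = 21.

H* = 21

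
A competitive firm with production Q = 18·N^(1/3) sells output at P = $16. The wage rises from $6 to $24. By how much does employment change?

From P·MP_N = w with MP_N = 6·N^(-2/3), the labor demand is N(w) = (96/w)^(3/2).
At w = 6: N = 64. At w = 24: N = 8.
ΔN = 8 − 64 = -56.

ΔN = -56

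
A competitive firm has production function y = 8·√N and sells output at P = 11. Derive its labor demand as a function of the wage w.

N(w) = 1936/w²

MP_N = (1/2)·8·N^(-1/2) = 4·N^(-1/2).
Setting P·MP_N = w: 44·N^(-1/2) = w.
Solving for N: N^(-1/2) = w/44, so N = (44/w)^(2).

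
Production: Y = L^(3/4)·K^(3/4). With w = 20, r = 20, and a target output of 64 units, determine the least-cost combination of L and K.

L* = 16, K* = 16

Cost minimization requires the marginal rate of technical substitution to equal the input-price ratio: MP_L/MP_K = w/r.
Here MP_L/MP_K = (3/4)·(K/L)/(3/4) = (K/L). Setting this equal to 20/20 = 1 gives K = L.
Substituting into Y = 64: L^(3/4)·(L)^(3/4) = 64.
Solving, L = 16 and K = 16.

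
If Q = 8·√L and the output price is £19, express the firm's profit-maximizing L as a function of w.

MP_L = (1/2)·8·L^(-1/2) = 4·L^(-1/2).
Setting P·MP_L = w: 76·L^(-1/2) = w.
Solving for L: L^(-1/2) = w/76, so L = (76/w)^(2).

L(w) = 5776/w²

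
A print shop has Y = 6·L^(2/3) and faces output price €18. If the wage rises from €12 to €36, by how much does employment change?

From P·MP_L = w with MP_L = 4·L^(-1/3), the labor demand is L(w) = (72/w)^(3).
At w = 12: L = 216. At w = 36: L = 8.
ΔL = 8 − 216 = -208.

ΔL = -208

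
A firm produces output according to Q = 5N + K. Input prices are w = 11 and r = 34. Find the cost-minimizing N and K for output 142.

The inputs are perfect substitutes, so the firm uses whichever has the lower cost per unit of output.
Cost per unit of output via N is 2.2; via K it is 34. N is cheaper.
Producing Q = 142 with N alone: N = 28.4, K = 0.

N* = 28.4, K* = 0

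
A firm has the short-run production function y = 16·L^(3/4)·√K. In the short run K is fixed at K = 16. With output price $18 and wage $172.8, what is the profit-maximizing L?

L* = 625

With K = 16, MP_L = (3/4)·16·L^(-1/4)·16^(1/2) = 48·L^(-1/4).
Profit maximization for a price taker requires P·MP_L = w: 18·48·L^(-1/4) = 172.8.
So L^(-1/4) = 0.2, which gives L = 625.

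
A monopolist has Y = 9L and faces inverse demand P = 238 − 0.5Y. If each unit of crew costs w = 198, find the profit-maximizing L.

L* = 24

Marginal revenue from the inverse demand is MR = 238 − Y.
The marginal product is MP_L = 9.
A monopolist hires until marginal revenue product equals the wage: MR·MP_L = w.
(238 − 9L)·9 = 198, so L = 24.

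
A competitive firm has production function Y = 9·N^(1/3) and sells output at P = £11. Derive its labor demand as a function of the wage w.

MP_N = (1/3)·9·N^(-2/3) = 3·N^(-2/3).
Setting P·MP_N = w: 33·N^(-2/3) = w.
Solving for N: N^(-2/3) = w/33, so N = (33/w)^(3/2).

N(w) = (33/w)^(3/2)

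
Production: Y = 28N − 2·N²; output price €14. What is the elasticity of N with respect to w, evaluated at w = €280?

From P·MP_N = w with MP_N = 28 − 4N, labor demand is N(w) = (28 − w/14)/4.
dN/dw = −1/(56) = -1/56.
At w = 280, N = 2, so ε = (dN/dw)·(w/N) = (-1/56)·(280/2) = -2.5.

ε = -2.5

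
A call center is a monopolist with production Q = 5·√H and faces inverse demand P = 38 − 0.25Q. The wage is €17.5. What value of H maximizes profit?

Marginal revenue from the inverse demand is MR = 38 − 0.5Q.
The marginal product is MP_H = 2.5·H^(-1/2).
A monopolist hires until marginal revenue product equals the wage: MR·MP_H = w.
At H, Q = 5·√H. Substituting and solving: (38 − 2.5·√H)·2.5·H^(-1/2) = 17.5 gives H = 16.

H* = 16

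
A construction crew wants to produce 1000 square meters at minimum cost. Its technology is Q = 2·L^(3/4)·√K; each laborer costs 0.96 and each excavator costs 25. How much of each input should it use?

Cost minimization requires the marginal rate of technical substitution to equal the input-price ratio: MP_L/MP_K = w/r.
Here MP_L/MP_K = (3/4)·(K/L)/(1/2) = 1.5·(K/L). Setting this equal to 0.96/25 = 0.0384 gives K = 0.0256L.
Substituting into Q = 1000: 2·L^(3/4)·(0.0256L)^(1/2) = 1000.
Solving, L = 625 and K = 16.

L* = 625, K* = 16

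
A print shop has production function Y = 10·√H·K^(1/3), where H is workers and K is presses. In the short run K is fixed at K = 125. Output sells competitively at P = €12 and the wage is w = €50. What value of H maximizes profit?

With K = 125, MP_H = (1/2)·10·H^(-1/2)·125^(1/3) = 25·H^(-1/2).
Profit maximization for a price taker requires P·MP_H = w: 12·25·H^(-1/2) = 50.
So H^(-1/2) = 1/6, which gives H = 36.

H* = 36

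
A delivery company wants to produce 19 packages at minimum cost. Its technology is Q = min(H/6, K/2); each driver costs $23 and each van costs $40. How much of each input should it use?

With a fixed-proportions technology, the cost-minimizing bundle uses no slack in either input: H/6 = K/2 = Q.
So H = 6·19 = 114 and K = 2·19 = 38.

H* = 114, K* = 38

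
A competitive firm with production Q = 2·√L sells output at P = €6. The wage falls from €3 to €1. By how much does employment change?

From P·MP_L = w with MP_L = L^(-1/2), the labor demand is L(w) = (6/w)^(2).
At w = 3: L = 4. At w = 1: L = 36.
ΔL = 36 − 4 = 32.

ΔL = 32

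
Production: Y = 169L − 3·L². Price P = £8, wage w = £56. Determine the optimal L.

The marginal product of L is MP_L = 169 − 6L.
A price-taking firm hires until the value of the marginal product equals the wage: P·MP_L = w, so 8·(169 − 6L) = 56.
Then 169 − 6L = 7, giving L = 27.

L* = 27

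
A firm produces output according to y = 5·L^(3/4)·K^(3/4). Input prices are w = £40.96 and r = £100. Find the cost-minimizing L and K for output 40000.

L* = 625, K* = 256

Cost minimization requires the marginal rate of technical substitution to equal the input-price ratio: MP_L/MP_K = w/r.
Here MP_L/MP_K = (3/4)·(K/L)/(3/4) = (K/L). Setting this equal to 40.96/100 = 0.4096 gives K = 0.4096L.
Substituting into y = 40000: 5·L^(3/4)·(0.4096L)^(3/4) = 40000.
Solving, L = 625 and K = 256.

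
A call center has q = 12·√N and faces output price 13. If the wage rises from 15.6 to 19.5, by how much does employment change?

From P·MP_N = w with MP_N = 6·N^(-1/2), the labor demand is N(w) = (78/w)^(2).
At w = 15.6: N = 25. At w = 19.5: N = 16.
ΔN = 16 − 25 = -9.

ΔN = -9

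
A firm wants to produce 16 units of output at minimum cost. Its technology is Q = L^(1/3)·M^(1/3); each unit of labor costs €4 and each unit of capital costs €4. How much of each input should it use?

L* = 64, M* = 64

Cost minimization requires the marginal rate of technical substitution to equal the input-price ratio: MP_L/MP_M = w/r.
Here MP_L/MP_M = (1/3)·(M/L)/(1/3) = (M/L). Setting this equal to 4/4 = 1 gives M = L.
Substituting into Q = 16: L^(1/3)·(L)^(1/3) = 16.
Solving, L = 64 and M = 64.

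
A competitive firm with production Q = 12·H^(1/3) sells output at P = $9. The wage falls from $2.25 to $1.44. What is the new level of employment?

H* = 125

From P·MP_H = w with MP_H = 4·H^(-2/3), the labor demand is H(w) = (36/w)^(3/2).
At w = 2.25: H = 64. At w = 1.44: H = 125.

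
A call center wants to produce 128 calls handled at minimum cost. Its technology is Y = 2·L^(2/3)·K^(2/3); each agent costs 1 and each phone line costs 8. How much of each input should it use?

Cost minimization requires the marginal rate of technical substitution to equal the input-price ratio: MP_L/MP_K = w/r.
Here MP_L/MP_K = (2/3)·(K/L)/(2/3) = (K/L). Setting this equal to 1/8 = 0.125 gives K = 0.125L.
Substituting into Y = 128: 2·L^(2/3)·(0.125L)^(2/3) = 128.
Solving, L = 64 and K = 8.

L* = 64, K* = 8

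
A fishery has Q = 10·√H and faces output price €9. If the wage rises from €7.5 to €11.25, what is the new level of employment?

H* = 16

From P·MP_H = w with MP_H = 5·H^(-1/2), the labor demand is H(w) = (45/w)^(2).
At w = 7.5: H = 36. At w = 11.25: H = 16.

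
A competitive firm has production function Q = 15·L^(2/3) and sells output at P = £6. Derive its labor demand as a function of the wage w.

L(w) = 216000/w³

MP_L = (2/3)·15·L^(-1/3) = 10·L^(-1/3).
Setting P·MP_L = w: 60·L^(-1/3) = w.
Solving for L: L^(-1/3) = w/60, so L = (60/w)^(3).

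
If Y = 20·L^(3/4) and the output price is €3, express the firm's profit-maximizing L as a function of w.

MP_L = (3/4)·20·L^(-1/4) = 15·L^(-1/4).
Setting P·MP_L = w: 45·L^(-1/4) = w.
Solving for L: L^(-1/4) = w/45, so L = (45/w)^(4).

L(w) = 4100625/w^(4)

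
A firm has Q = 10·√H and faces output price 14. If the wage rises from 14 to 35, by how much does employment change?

ΔH = -21

From P·MP_H = w with MP_H = 5·H^(-1/2), the labor demand is H(w) = (70/w)^(2).
At w = 14: H = 25. At w = 35: H = 4.
ΔH = 4 − 25 = -21.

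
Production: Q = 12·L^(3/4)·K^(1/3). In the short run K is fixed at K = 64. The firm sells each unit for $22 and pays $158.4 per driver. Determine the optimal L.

With K = 64, MP_L = (3/4)·12·L^(-1/4)·64^(1/3) = 36·L^(-1/4).
Profit maximization for a price taker requires P·MP_L = w: 22·36·L^(-1/4) = 158.4.
So L^(-1/4) = 0.2, which gives L = 625.

L* = 625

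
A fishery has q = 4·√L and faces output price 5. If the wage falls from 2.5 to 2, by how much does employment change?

ΔL = 9

From P·MP_L = w with MP_L = 2·L^(-1/2), the labor demand is L(w) = (10/w)^(2).
At w = 2.5: L = 16. At w = 2: L = 25.
ΔL = 25 − 16 = 9.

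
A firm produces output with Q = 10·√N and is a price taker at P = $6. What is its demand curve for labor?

N(w) = 900/w²

MP_N = (1/2)·10·N^(-1/2) = 5·N^(-1/2).
Setting P·MP_N = w: 30·N^(-1/2) = w.
Solving for N: N^(-1/2) = w/30, so N = (30/w)^(2).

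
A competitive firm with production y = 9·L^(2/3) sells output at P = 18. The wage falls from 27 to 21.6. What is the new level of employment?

L* = 125

From P·MP_L = w with MP_L = 6·L^(-1/3), the labor demand is L(w) = (108/w)^(3).
At w = 27: L = 64. At w = 21.6: L = 125.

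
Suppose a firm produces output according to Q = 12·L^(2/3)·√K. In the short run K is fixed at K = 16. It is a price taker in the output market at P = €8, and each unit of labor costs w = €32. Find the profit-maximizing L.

L* = 512

With K = 16, MP_L = (2/3)·12·L^(-1/3)·16^(1/2) = 32·L^(-1/3).
Profit maximization for a price taker requires P·MP_L = w: 8·32·L^(-1/3) = 32.
So L^(-1/3) = 0.125, which gives L = 512.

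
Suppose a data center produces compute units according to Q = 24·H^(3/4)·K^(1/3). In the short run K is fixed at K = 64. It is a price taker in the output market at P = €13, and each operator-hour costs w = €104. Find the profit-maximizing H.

With K = 64, MP_H = (3/4)·24·H^(-1/4)·64^(1/3) = 72·H^(-1/4).
Profit maximization for a price taker requires P·MP_H = w: 13·72·H^(-1/4) = 104.
So H^(-1/4) = 1/9, which gives H = 6561.

H* = 6561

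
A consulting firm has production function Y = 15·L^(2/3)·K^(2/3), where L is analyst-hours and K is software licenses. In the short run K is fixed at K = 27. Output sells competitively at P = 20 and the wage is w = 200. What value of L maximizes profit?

L* = 729

With K = 27, MP_L = (2/3)·15·L^(-1/3)·27^(2/3) = 90·L^(-1/3).
Profit maximization for a price taker requires P·MP_L = w: 20·90·L^(-1/3) = 200.
So L^(-1/3) = 1/9, which gives L = 729.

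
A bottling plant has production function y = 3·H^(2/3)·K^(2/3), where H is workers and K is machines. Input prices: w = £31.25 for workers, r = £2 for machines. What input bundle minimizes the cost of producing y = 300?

Cost minimization requires the marginal rate of technical substitution to equal the input-price ratio: MP_H/MP_K = w/r.
Here MP_H/MP_K = (2/3)·(K/H)/(2/3) = (K/H). Setting this equal to 31.25/2 = 15.625 gives K = 15.625H.
Substituting into y = 300: 3·H^(2/3)·(15.625H)^(2/3) = 300.
Solving, H = 8 and K = 125.

H* = 8, K* = 125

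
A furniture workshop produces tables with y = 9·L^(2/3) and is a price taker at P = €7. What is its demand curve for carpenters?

L(w) = 74088/w³

MP_L = (2/3)·9·L^(-1/3) = 6·L^(-1/3).
Setting P·MP_L = w: 42·L^(-1/3) = w.
Solving for L: L^(-1/3) = w/42, so L = (42/w)^(3).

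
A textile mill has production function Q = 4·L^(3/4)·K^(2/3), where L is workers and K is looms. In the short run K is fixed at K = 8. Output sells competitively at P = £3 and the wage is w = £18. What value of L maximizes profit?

L* = 16

With K = 8, MP_L = (3/4)·4·L^(-1/4)·8^(2/3) = 12·L^(-1/4).
Profit maximization for a price taker requires P·MP_L = w: 3·12·L^(-1/4) = 18.
So L^(-1/4) = 0.5, which gives L = 16.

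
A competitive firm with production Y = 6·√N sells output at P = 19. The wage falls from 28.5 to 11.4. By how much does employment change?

ΔN = 21

From P·MP_N = w with MP_N = 3·N^(-1/2), the labor demand is N(w) = (57/w)^(2).
At w = 28.5: N = 4. At w = 11.4: N = 25.
ΔN = 25 − 4 = 21.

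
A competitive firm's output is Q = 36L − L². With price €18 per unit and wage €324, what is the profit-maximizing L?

The marginal product of L is MP_L = 36 − 2L.
A price-taking firm hires until the value of the marginal product equals the wage: P·MP_L = w, so 18·(36 − 2L) = 324.
Then 36 − 2L = 18, giving L = 9.

L* = 9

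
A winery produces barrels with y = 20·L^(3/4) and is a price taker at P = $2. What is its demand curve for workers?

MP_L = (3/4)·20·L^(-1/4) = 15·L^(-1/4).
Setting P·MP_L = w: 30·L^(-1/4) = w.
Solving for L: L^(-1/4) = w/30, so L = (30/w)^(4).

L(w) = 810000/w^(4)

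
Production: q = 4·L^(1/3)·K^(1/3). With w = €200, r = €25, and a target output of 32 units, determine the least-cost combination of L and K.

Cost minimization requires the marginal rate of technical substitution to equal the input-price ratio: MP_L/MP_K = w/r.
Here MP_L/MP_K = (1/3)·(K/L)/(1/3) = (K/L). Setting this equal to 200/25 = 8 gives K = 8L.
Substituting into q = 32: 4·L^(1/3)·(8L)^(1/3) = 32.
Solving, L = 8 and K = 64.

L* = 8, K* = 64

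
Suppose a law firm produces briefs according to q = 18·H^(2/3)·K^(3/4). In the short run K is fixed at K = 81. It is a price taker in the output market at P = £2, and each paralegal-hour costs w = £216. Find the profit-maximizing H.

H* = 27

With K = 81, MP_H = (2/3)·18·H^(-1/3)·81^(3/4) = 324·H^(-1/3).
Profit maximization for a price taker requires P·MP_H = w: 2·324·H^(-1/3) = 216.
So H^(-1/3) = 1/3, which gives H = 27.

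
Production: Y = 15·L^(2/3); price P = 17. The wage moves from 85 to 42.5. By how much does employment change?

From P·MP_L = w with MP_L = 10·L^(-1/3), the labor demand is L(w) = (170/w)^(3).
At w = 85: L = 8. At w = 42.5: L = 64.
ΔL = 64 − 8 = 56.

ΔL = 56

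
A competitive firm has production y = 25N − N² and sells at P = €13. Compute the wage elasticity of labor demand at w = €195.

ε = -1.5

From P·MP_N = w with MP_N = 25 − 2N, labor demand is N(w) = (25 − w/13)/2.
dN/dw = −1/(26) = -1/26.
At w = 195, N = 5, so ε = (dN/dw)·(w/N) = (-1/26)·(195/5) = -1.5.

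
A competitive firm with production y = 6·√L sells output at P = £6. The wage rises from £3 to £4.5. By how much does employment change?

From P·MP_L = w with MP_L = 3·L^(-1/2), the labor demand is L(w) = (18/w)^(2).
At w = 3: L = 36. At w = 4.5: L = 16.
ΔL = 16 − 36 = -20.

ΔL = -20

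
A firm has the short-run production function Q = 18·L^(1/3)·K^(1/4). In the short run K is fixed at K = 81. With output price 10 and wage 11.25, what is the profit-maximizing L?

L* = 64

With K = 81, MP_L = (1/3)·18·L^(-2/3)·81^(1/4) = 18·L^(-2/3).
Profit maximization for a price taker requires P·MP_L = w: 10·18·L^(-2/3) = 11.25.
So L^(-2/3) = 0.0625, which gives L = 64.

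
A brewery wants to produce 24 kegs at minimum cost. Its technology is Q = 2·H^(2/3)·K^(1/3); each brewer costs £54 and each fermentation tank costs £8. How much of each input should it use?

H* = 8, K* = 27

Cost minimization requires the marginal rate of technical substitution to equal the input-price ratio: MP_H/MP_K = w/r.
Here MP_H/MP_K = (2/3)·(K/H)/(1/3) = 2·(K/H). Setting this equal to 54/8 = 6.75 gives K = 3.375H.
Substituting into Q = 24: 2·H^(2/3)·(3.375H)^(1/3) = 24.
Solving, H = 8 and K = 27.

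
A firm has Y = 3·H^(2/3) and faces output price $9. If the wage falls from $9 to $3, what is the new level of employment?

From P·MP_H = w with MP_H = 2·H^(-1/3), the labor demand is H(w) = (18/w)^(3).
At w = 9: H = 8. At w = 3: H = 216.

H* = 216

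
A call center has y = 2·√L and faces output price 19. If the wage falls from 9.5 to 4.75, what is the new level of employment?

L* = 16

From P·MP_L = w with MP_L = L^(-1/2), the labor demand is L(w) = (19/w)^(2).
At w = 9.5: L = 4. At w = 4.75: L = 16.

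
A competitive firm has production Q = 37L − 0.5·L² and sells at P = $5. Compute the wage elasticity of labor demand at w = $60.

ε = -0.48

From P·MP_L = w with MP_L = 37 − L, labor demand is L(w) = 37 − w/5.
dL/dw = −1/(5) = -0.2.
At w = 60, L = 25, so ε = (dL/dw)·(w/L) = (-0.2)·(60/25) = -0.48.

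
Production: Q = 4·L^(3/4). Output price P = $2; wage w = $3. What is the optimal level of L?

L* = 16

MP_L = (3/4)·4·L^(-1/4) = 3·L^(-1/4).
Profit maximization for a price taker requires P·MP_L = w: 2·3·L^(-1/4) = 3.
So L^(-1/4) = 0.5, which gives L = 16.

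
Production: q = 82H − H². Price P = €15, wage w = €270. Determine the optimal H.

The marginal product of H is MP_H = 82 − 2H.
A price-taking firm hires until the value of the marginal product equals the wage: P·MP_H = w, so 15·(82 − 2H) = 270.
Then 82 − 2H = 18, giving H = 32.

H* = 32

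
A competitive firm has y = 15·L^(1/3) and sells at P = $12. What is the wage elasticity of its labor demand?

MP_L = (1/3)·15·L^(-2/3), so P·MP_L = w gives 60·L^(-2/3) = w.
Solving, L(w) = (60/w)^(3/2). This is a constant-elasticity form: L ∝ w^(−3/2), so ε = −3/2.

ε = -1.5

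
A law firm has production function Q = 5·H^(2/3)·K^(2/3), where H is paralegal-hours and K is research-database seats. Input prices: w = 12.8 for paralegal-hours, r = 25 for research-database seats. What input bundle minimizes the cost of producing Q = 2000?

H* = 125, K* = 64

Cost minimization requires the marginal rate of technical substitution to equal the input-price ratio: MP_H/MP_K = w/r.
Here MP_H/MP_K = (2/3)·(K/H)/(2/3) = (K/H). Setting this equal to 12.8/25 = 0.512 gives K = 0.512H.
Substituting into Q = 2000: 5·H^(2/3)·(0.512H)^(2/3) = 2000.
Solving, H = 125 and K = 64.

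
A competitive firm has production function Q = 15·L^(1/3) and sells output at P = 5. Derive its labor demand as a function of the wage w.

L(w) = (25/w)^(3/2)

MP_L = (1/3)·15·L^(-2/3) = 5·L^(-2/3).
Setting P·MP_L = w: 25·L^(-2/3) = w.
Solving for L: L^(-2/3) = w/25, so L = (25/w)^(3/2).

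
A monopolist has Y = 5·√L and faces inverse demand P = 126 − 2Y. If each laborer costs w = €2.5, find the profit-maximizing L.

Marginal revenue from the inverse demand is MR = 126 − 4Y.
The marginal product is MP_L = 2.5·L^(-1/2).
A monopolist hires until marginal revenue product equals the wage: MR·MP_L = w.
At L, Y = 5·√L. Substituting and solving: (126 − 20·√L)·2.5·L^(-1/2) = 2.5 gives L = 36.

L* = 36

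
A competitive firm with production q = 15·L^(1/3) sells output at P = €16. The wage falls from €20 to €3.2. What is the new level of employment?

L* = 125

From P·MP_L = w with MP_L = 5·L^(-2/3), the labor demand is L(w) = (80/w)^(3/2).
At w = 20: L = 8. At w = 3.2: L = 125.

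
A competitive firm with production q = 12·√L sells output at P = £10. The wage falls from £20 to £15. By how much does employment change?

ΔL = 7

From P·MP_L = w with MP_L = 6·L^(-1/2), the labor demand is L(w) = (60/w)^(2).
At w = 20: L = 9. At w = 15: L = 16.
ΔL = 16 − 9 = 7.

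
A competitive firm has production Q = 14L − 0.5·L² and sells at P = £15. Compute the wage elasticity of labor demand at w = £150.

ε = -2.5

From P·MP_L = w with MP_L = 14 − L, labor demand is L(w) = 14 − w/15.
dL/dw = −1/(15) = -1/15.
At w = 150, L = 4, so ε = (dL/dw)·(w/L) = (-1/15)·(150/4) = -2.5.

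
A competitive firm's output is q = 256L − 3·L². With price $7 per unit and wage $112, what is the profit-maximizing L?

L* = 40

The marginal product of L is MP_L = 256 − 6L.
A price-taking firm hires until the value of the marginal product equals the wage: P·MP_L = w, so 7·(256 − 6L) = 112.
Then 256 − 6L = 16, giving L = 40.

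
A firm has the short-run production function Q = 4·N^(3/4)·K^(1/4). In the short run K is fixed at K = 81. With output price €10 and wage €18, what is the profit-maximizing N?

N* = 625

With K = 81, MP_N = (3/4)·4·N^(-1/4)·81^(1/4) = 9·N^(-1/4).
Profit maximization for a price taker requires P·MP_N = w: 10·9·N^(-1/4) = 18.
So N^(-1/4) = 0.2, which gives N = 625.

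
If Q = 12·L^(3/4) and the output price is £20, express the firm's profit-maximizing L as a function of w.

MP_L = (3/4)·12·L^(-1/4) = 9·L^(-1/4).
Setting P·MP_L = w: 180·L^(-1/4) = w.
Solving for L: L^(-1/4) = w/180, so L = (180/w)^(4).

L(w) = (180/w)^(4)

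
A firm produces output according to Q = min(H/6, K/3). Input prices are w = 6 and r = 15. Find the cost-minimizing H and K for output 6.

With a fixed-proportions technology, the cost-minimizing bundle uses no slack in either input: H/6 = K/3 = Q.
So H = 6·6 = 36 and K = 3·6 = 18.

H* = 36, K* = 18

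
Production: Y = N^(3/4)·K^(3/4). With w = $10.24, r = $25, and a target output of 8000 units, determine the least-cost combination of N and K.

Cost minimization requires the marginal rate of technical substitution to equal the input-price ratio: MP_N/MP_K = w/r.
Here MP_N/MP_K = (3/4)·(K/N)/(3/4) = (K/N). Setting this equal to 10.24/25 = 0.4096 gives K = 0.4096N.
Substituting into Y = 8000: N^(3/4)·(0.4096N)^(3/4) = 8000.
Solving, N = 625 and K = 256.

N* = 625, K* = 256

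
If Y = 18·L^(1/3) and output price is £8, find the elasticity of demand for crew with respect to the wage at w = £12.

ε = -1.5

MP_L = (1/3)·18·L^(-2/3), so P·MP_L = w gives 48·L^(-2/3) = w.
Solving, L(w) = (48/w)^(3/2). This is a constant-elasticity form: L ∝ w^(−3/2), so ε = −3/2.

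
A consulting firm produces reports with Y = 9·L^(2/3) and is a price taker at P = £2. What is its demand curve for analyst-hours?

L(w) = 1728/w³

MP_L = (2/3)·9·L^(-1/3) = 6·L^(-1/3).
Setting P·MP_L = w: 12·L^(-1/3) = w.
Solving for L: L^(-1/3) = w/12, so L = (12/w)^(3).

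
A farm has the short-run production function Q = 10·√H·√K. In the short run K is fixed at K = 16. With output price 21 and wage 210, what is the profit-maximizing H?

H* = 4

With K = 16, MP_H = (1/2)·10·H^(-1/2)·16^(1/2) = 20·H^(-1/2).
Profit maximization for a price taker requires P·MP_H = w: 21·20·H^(-1/2) = 210.
So H^(-1/2) = 0.5, which gives H = 4.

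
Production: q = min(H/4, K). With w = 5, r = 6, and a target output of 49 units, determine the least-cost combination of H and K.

H* = 196, K* = 49

With a fixed-proportions technology, the cost-minimizing bundle uses no slack in either input: H/4 = K = q.
So H = 4·49 = 196 and K = 49.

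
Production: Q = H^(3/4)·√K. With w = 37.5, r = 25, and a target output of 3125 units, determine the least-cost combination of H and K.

H* = 625, K* = 625

Cost minimization requires the marginal rate of technical substitution to equal the input-price ratio: MP_H/MP_K = w/r.
Here MP_H/MP_K = (3/4)·(K/H)/(1/2) = 1.5·(K/H). Setting this equal to 37.5/25 = 1.5 gives K = H.
Substituting into Q = 3125: H^(3/4)·(H)^(1/2) = 3125.
Solving, H = 625 and K = 625.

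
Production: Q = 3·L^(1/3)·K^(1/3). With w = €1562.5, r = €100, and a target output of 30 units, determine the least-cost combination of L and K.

L* = 8, K* = 125

Cost minimization requires the marginal rate of technical substitution to equal the input-price ratio: MP_L/MP_K = w/r.
Here MP_L/MP_K = (1/3)·(K/L)/(1/3) = (K/L). Setting this equal to 1562.5/100 = 15.625 gives K = 15.625L.
Substituting into Q = 30: 3·L^(1/3)·(15.625L)^(1/3) = 30.
Solving, L = 8 and K = 125.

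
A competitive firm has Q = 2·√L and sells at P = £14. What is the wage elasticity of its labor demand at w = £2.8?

ε = -2

MP_L = (1/2)·2·L^(-1/2), so P·MP_L = w gives 14·L^(-1/2) = w.
Solving, L(w) = (14/w)^(2). This is a constant-elasticity form: L ∝ w^(−2), so ε = −2.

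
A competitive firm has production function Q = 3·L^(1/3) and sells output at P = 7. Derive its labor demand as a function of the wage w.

MP_L = (1/3)·3·L^(-2/3) = L^(-2/3).
Setting P·MP_L = w: 7·L^(-2/3) = w.
Solving for L: L^(-2/3) = w/7, so L = (7/w)^(3/2).

L(w) = (7/w)^(3/2)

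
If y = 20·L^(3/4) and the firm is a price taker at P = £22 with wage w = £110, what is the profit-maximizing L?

L* = 81

MP_L = (3/4)·20·L^(-1/4) = 15·L^(-1/4).
Profit maximization for a price taker requires P·MP_L = w: 22·15·L^(-1/4) = 110.
So L^(-1/4) = 1/3, which gives L = 81.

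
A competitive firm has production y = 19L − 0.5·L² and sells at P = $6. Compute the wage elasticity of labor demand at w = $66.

From P·MP_L = w with MP_L = 19 − L, labor demand is L(w) = 19 − w/6.
dL/dw = −1/(6) = -1/6.
At w = 66, L = 8, so ε = (dL/dw)·(w/L) = (-1/6)·(66/8) = -1.375.

ε = -1.375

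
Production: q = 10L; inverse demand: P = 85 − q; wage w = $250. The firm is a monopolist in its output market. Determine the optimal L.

Marginal revenue from the inverse demand is MR = 85 − 2q.
The marginal product is MP_L = 10.
A monopolist hires until marginal revenue product equals the wage: MR·MP_L = w.
(85 − 20L)·10 = 250, so L = 3.

L* = 3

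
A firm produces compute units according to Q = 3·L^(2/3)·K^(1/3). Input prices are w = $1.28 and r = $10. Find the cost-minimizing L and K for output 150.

L* = 125, K* = 8

Cost minimization requires the marginal rate of technical substitution to equal the input-price ratio: MP_L/MP_K = w/r.
Here MP_L/MP_K = (2/3)·(K/L)/(1/3) = 2·(K/L). Setting this equal to 1.28/10 = 0.128 gives K = 0.064L.
Substituting into Q = 150: 3·L^(2/3)·(0.064L)^(1/3) = 150.
Solving, L = 125 and K = 8.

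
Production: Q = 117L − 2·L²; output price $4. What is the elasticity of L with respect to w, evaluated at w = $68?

From P·MP_L = w with MP_L = 117 − 4L, labor demand is L(w) = (117 − w/4)/4.
dL/dw = −1/(16) = -0.0625.
At w = 68, L = 25, so ε = (dL/dw)·(w/L) = (-0.0625)·(68/25) = -0.17.

ε = -0.17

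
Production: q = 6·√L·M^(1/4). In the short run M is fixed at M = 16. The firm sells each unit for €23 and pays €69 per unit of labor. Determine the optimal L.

With M = 16, MP_L = (1/2)·6·L^(-1/2)·16^(1/4) = 6·L^(-1/2).
Profit maximization for a price taker requires P·MP_L = w: 23·6·L^(-1/2) = 69.
So L^(-1/2) = 0.5, which gives L = 4.

L* = 4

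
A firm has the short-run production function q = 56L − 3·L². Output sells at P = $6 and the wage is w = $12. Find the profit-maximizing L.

L* = 9

The marginal product of L is MP_L = 56 − 6L.
A price-taking firm hires until the value of the marginal product equals the wage: P·MP_L = w, so 6·(56 − 6L) = 12.
Then 56 − 6L = 2, giving L = 9.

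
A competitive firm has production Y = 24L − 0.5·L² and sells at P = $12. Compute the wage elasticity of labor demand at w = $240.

From P·MP_L = w with MP_L = 24 − L, labor demand is L(w) = 24 − w/12.
dL/dw = −1/(12) = -1/12.
At w = 240, L = 4, so ε = (dL/dw)·(w/L) = (-1/12)·(240/4) = -5.

ε = -5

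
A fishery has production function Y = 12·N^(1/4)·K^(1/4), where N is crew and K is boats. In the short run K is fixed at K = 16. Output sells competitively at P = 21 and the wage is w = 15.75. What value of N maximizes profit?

With K = 16, MP_N = (1/4)·12·N^(-3/4)·16^(1/4) = 6·N^(-3/4).
Profit maximization for a price taker requires P·MP_N = w: 21·6·N^(-3/4) = 15.75.
So N^(-3/4) = 0.125, which gives N = 16.

N* = 16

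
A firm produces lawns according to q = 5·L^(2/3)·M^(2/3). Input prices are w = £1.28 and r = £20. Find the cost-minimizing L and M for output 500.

L* = 125, M* = 8

Cost minimization requires the marginal rate of technical substitution to equal the input-price ratio: MP_L/MP_M = w/r.
Here MP_L/MP_M = (2/3)·(M/L)/(2/3) = (M/L). Setting this equal to 1.28/20 = 0.064 gives M = 0.064L.
Substituting into q = 500: 5·L^(2/3)·(0.064L)^(2/3) = 500.
Solving, L = 125 and M = 8.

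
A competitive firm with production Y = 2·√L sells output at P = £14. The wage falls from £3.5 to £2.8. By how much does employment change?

ΔL = 9

From P·MP_L = w with MP_L = L^(-1/2), the labor demand is L(w) = (14/w)^(2).
At w = 3.5: L = 16. At w = 2.8: L = 25.
ΔL = 25 − 16 = 9.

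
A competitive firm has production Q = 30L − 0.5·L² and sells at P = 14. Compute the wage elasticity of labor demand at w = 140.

ε = -0.5

From P·MP_L = w with MP_L = 30 − L, labor demand is L(w) = 30 − w/14.
dL/dw = −1/(14) = -1/14.
At w = 140, L = 20, so ε = (dL/dw)·(w/L) = (-1/14)·(140/20) = -0.5.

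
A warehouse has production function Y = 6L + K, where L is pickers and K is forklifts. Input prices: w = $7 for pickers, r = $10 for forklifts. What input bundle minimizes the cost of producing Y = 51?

The inputs are perfect substitutes, so the firm uses whichever has the lower cost per unit of output.
Cost per unit of output via L is 7/6; via K it is 10. L is cheaper.
Producing Y = 51 with L alone: L = 8.5, K = 0.

L* = 8.5, K* = 0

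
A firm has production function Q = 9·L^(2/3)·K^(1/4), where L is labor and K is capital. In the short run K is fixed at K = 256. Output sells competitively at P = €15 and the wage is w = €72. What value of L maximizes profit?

L* = 125

With K = 256, MP_L = (2/3)·9·L^(-1/3)·256^(1/4) = 24·L^(-1/3).
Profit maximization for a price taker requires P·MP_L = w: 15·24·L^(-1/3) = 72.
So L^(-1/3) = 0.2, which gives L = 125.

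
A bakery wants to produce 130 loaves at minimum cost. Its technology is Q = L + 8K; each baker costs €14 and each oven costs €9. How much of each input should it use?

The inputs are perfect substitutes, so the firm uses whichever has the lower cost per unit of output.
Cost per unit of output via L is 14; via K it is 1.125. K is cheaper.
Producing Q = 130 with K alone: L = 0, K = 16.25.

L* = 0, K* = 16.25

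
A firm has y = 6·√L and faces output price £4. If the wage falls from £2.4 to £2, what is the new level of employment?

L* = 36

From P·MP_L = w with MP_L = 3·L^(-1/2), the labor demand is L(w) = (12/w)^(2).
At w = 2.4: L = 25. At w = 2: L = 36.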